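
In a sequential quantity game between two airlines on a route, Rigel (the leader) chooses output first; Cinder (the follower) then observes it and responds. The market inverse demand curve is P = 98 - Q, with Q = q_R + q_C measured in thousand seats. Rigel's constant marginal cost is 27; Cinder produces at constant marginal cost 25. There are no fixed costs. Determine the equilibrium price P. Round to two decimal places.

44.25

The follower Cinder best-responds to any q_R: π_C = (98 - Q)q_C - 25q_C.
∂π_C/∂q_C = 73 - q_R - 2q_C = 0 gives the reaction function q_C = (73 - q_R)/2.
Rigel substitutes q_C(q_R) into its own profit: π_R = q_R(98 - q_R - (73 - q_R)/2) - 27q_R = (123/2 - (1/2)q_R)q_R - 27q_R.
The leader's first-order condition 69/2 - q_R = 0 yields q_R = 69/2.
Then q_C = (73 - 69/2)/2 = 77/4.
Total output Q = 215/4, so price P = 98 - 215/4 = 177/4.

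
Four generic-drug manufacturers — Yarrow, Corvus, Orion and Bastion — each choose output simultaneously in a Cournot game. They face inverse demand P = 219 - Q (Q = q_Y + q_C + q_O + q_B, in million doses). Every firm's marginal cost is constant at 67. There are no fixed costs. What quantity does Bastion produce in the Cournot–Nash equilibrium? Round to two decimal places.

30.40

Each firm earns π_i = (219 - Q)q_i - 67q_i.
First-order condition (treating rivals' output as given): 152 - 2q_i - Σ_{j≠i} q_j = 0.
By symmetry each firm produces the same amount; substituting Σ_{j≠i} q_j = 3q_i yields q_i = 152/5.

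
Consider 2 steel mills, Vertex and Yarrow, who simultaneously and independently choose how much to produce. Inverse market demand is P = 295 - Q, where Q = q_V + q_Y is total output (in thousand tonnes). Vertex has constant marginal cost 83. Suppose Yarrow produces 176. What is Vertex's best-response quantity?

18

With the rival's output fixed at 176, Vertex's profit is π_V = (295 - 176 - q_V)q_V - (83q_V) = (119 - q_V)q_V - (83q_V).
∂π_V/∂q_V = 36 - 2q_V = 0, so q_V = 18.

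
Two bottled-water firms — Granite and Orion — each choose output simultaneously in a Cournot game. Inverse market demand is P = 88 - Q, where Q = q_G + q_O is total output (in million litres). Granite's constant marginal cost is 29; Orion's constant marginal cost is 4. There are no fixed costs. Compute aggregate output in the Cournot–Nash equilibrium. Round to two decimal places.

47.67

Granite's profit: π_G = (88 - Q)q_G - (29q_G). Setting ∂π_G/∂q_G = 0: 59 - 2q_G - (q_O) = 0.
Orion's profit: π_O = (88 - Q)q_O - (4q_O). Setting ∂π_O/∂q_O = 0: 84 - 2q_O - (q_G) = 0.
So q_G = (59 - q_O)/2 and q_O = (84 - q_G)/2.
Substituting one into the other gives q_G = 34/3 and q_O = 109/3.
Total output Q = 34/3 + 109/3 = 143/3.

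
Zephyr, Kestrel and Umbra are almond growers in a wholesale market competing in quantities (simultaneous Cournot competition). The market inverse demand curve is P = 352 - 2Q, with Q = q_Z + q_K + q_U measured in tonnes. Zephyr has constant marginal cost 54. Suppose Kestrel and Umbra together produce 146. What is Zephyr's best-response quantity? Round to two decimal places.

1.50

With rivals' combined output fixed at 146, Zephyr's profit is π_Z = (352 - 2·146 - 2q_Z)q_Z - (54q_Z) = (60 - 2q_Z)q_Z - (54q_Z).
∂π_Z/∂q_Z = 6 - 4q_Z = 0, so q_Z = 3/2.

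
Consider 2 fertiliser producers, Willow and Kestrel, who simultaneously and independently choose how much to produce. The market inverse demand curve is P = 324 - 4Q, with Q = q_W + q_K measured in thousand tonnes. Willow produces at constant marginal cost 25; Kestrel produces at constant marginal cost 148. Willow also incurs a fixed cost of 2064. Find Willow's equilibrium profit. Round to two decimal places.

Willow's profit: π_W = (324 - 4Q)q_W - (25q_W). Setting ∂π_W/∂q_W = 0: 299 - 8q_W - 4(q_K) = 0.
Kestrel's first-order condition: 176 - 8q_K - 4(q_W) = 0.
So q_W = (299 - 4q_K)/8 and q_K = (176 - 4q_W)/8.
Solving the pair: q_W = 211/6, q_K = 53/12.
Price P = 324 - 4·(475/12) = 497/3.
Willow's profit: (497/3 - 25)·(211/6) - 2064 = 2882.7778.

2882.78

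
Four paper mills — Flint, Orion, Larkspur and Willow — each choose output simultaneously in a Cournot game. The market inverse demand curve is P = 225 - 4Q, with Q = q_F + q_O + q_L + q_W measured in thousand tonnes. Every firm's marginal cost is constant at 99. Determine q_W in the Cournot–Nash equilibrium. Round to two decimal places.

6.30

A representative firm's profit is π_i = q_i(225 - 4Q) - 99q_i.
First-order condition (treating rivals' output as given): 126 - 8q_i - 4·Σ_{j≠i} q_j = 0.
With identical firms every q_j equals q_i, so Σ_{j≠i} q_j = 3q_i and 126 = 20q_i, giving q_i = 63/10.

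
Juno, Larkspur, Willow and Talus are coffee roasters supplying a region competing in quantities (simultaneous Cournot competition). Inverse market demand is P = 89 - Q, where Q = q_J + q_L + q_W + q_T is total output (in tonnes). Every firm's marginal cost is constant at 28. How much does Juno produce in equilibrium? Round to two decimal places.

A representative firm's profit is π_i = q_i(89 - Q) - 28q_i.
First-order condition (treating rivals' output as given): 61 - 2q_i - Σ_{j≠i} q_j = 0.
By symmetry each firm produces the same amount; substituting Σ_{j≠i} q_j = 3q_i yields q_i = 61/5.

12.20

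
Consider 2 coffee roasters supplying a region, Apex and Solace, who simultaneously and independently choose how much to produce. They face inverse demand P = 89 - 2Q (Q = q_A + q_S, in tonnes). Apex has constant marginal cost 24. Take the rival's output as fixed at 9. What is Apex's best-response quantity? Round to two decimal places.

11.75

With the rival's output fixed at 9, Apex's profit is π_A = (89 - 2·9 - 2q_A)q_A - (24q_A) = (71 - 2q_A)q_A - (24q_A).
∂π_A/∂q_A = 47 - 4q_A = 0, so q_A = 47/4.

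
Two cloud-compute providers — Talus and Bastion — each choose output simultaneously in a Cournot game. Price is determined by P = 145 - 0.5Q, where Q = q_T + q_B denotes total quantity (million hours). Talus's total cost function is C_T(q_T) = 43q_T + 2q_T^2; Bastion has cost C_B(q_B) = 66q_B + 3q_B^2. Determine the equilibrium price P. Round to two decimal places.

130.35

Talus's profit: π_T = (145 - 0.5Q)q_T - (43q_T + 2q_T²). Setting ∂π_T/∂q_T = 0: 102 - 5q_T - (1/2)(q_B) = 0.
Bastion's profit: π_B = (145 - 0.5Q)q_B - (66q_B + 3q_B²). Setting ∂π_B/∂q_B = 0: 79 - 7q_B - (1/2)(q_T) = 0.
So q_T = (102 - (1/2)q_B)/5 and q_B = (79 - (1/2)q_T)/7.
Substituting one into the other gives q_T = 19.4101 and q_B = 1376/139.
Total output Q = 29.3094, so price P = 145 - (1/2)·29.3094 = 130.3453.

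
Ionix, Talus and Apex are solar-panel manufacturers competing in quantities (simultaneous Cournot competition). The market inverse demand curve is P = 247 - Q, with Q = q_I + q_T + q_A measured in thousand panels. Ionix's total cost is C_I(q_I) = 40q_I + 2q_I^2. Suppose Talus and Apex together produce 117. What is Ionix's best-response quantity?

With rivals' combined output fixed at 117, Ionix's profit is π_I = (247 - 117 - q_I)q_I - (40q_I + 2q_I²) = (130 - q_I)q_I - (40q_I + 2q_I²).
∂π_I/∂q_I = 90 - 6q_I = 0, so q_I = 15.

15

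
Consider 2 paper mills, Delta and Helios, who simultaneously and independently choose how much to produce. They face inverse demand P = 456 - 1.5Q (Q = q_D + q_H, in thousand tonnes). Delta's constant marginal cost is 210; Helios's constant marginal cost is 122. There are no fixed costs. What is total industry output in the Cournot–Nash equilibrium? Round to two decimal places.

128.89

Delta's profit: π_D = (456 - 1.5Q)q_D - (210q_D). Setting ∂π_D/∂q_D = 0: 246 - 3q_D - (3/2)(q_H) = 0.
Helios's first-order condition: 334 - 3q_H - (3/2)(q_D) = 0.
Rearranging gives the reaction functions q_D = (246 - (3/2)q_H)/3 and q_H = (334 - (3/2)q_D)/3.
Solving the pair: q_D = 316/9, q_H = 844/9.
Total output Q = 316/9 + 844/9 = 1160/9.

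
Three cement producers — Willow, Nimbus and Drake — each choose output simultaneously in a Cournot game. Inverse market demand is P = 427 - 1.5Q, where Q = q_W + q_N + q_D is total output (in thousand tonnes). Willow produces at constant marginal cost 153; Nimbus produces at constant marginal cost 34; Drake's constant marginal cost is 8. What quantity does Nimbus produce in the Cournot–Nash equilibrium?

Willow's profit: π_W = (427 - 1.5Q)q_W - (153q_W). Setting ∂π_W/∂q_W = 0: 274 - 3q_W - (3/2)(q_N + q_D) = 0.
Nimbus's first-order condition: 393 - 3q_N - (3/2)(q_W + q_D) = 0.
Drake's first-order condition: 419 - 3q_D - (3/2)(q_W + q_N) = 0.
Summing all 3 equations gives 1086 − 6Q = 0, hence Q = 181.
Back-substituting: q_W = (274 − 543/2)/(3/2) = 5/3, q_N = (393 − 543/2)/(3/2) = 81, q_D = (419 − 543/2)/(3/2) = 295/3.

81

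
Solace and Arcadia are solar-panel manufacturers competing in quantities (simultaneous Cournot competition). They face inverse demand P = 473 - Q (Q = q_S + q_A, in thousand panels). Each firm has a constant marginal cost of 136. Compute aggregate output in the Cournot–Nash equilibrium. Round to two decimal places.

Each firm earns π_i = (473 - Q)q_i - 136q_i.
Setting ∂π_i/∂q_i = 0 with rivals' quantities fixed: 337 - 2q_i - q_j = 0.
By symmetry each firm produces the same amount; substituting q_j = q_i yields q_i = 337/3.
Total output Q = 337/3 + 337/3 = 674/3.

224.67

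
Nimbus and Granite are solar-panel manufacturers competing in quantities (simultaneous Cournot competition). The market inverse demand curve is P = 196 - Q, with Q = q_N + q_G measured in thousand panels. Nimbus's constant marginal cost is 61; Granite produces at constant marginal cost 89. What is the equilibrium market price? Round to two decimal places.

115.33

Nimbus's profit: π_N = (196 - Q)q_N - (61q_N). Setting ∂π_N/∂q_N = 0: 135 - 2q_N - (q_G) = 0.
Granite's profit: π_G = (196 - Q)q_G - (89q_G). Setting ∂π_G/∂q_G = 0: 107 - 2q_G - (q_N) = 0.
Rearranging gives the reaction functions q_N = (135 - q_G)/2 and q_G = (107 - q_N)/2.
Substituting one into the other gives q_N = 163/3 and q_G = 79/3.
Total output Q = 242/3, so price P = 196 - 242/3 = 346/3.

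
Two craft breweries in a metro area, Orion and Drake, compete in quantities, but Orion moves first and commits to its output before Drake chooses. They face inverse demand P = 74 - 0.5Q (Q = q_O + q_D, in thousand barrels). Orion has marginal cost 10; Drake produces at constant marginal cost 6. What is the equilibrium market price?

25

The follower Drake best-responds to any q_O: π_D = (74 - 0.5Q)q_D - 6q_D.
Setting the follower's marginal profit to zero, 68 - (1/2)q_O - q_D = 0, i.e. q_D = (68 - (1/2)q_O).
Orion substitutes q_D(q_O) into its own profit: π_O = q_O(74 - (1/2)q_O - (68 - (1/2)q_O)/2) - 10q_O = (40 - (1/4)q_O)q_O - 10q_O.
The leader's first-order condition 30 - (1/2)q_O = 0 yields q_O = 60.
Then q_D = (68 - (1/2)·60) = 38.
Total output Q = 98, so price P = 74 - (1/2)·98 = 25.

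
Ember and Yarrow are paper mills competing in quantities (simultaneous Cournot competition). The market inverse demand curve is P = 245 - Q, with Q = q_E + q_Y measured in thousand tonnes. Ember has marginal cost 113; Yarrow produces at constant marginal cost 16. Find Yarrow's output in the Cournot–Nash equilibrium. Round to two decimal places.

Ember's profit: π_E = (245 - Q)q_E - (113q_E). Setting ∂π_E/∂q_E = 0: 132 - 2q_E - (q_Y) = 0.
Yarrow's profit: π_Y = (245 - Q)q_Y - (16q_Y). Setting ∂π_Y/∂q_Y = 0: 229 - 2q_Y - (q_E) = 0.
So q_E = (132 - q_Y)/2 and q_Y = (229 - q_E)/2.
Solving the pair: q_E = 35/3, q_Y = 326/3.

108.67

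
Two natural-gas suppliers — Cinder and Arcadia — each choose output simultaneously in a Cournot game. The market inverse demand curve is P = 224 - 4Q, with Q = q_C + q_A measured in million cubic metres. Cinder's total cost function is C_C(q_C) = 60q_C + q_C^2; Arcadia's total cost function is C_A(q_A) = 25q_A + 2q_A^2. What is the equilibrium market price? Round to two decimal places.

Cinder's profit: π_C = (224 - 4Q)q_C - (60q_C + q_C²). Setting ∂π_C/∂q_C = 0: 164 - 10q_C - 4(q_A) = 0.
Arcadia's profit: π_A = (224 - 4Q)q_A - (25q_A + 2q_A²). Setting ∂π_A/∂q_A = 0: 199 - 12q_A - 4(q_C) = 0.
So q_C = (164 - 4q_A)/10 and q_A = (199 - 4q_C)/12.
Solving the pair: q_C = 293/26, q_A = 667/52.
Total output Q = 1253/52, so price P = 224 - 4·(1253/52) = 1659/13.

127.62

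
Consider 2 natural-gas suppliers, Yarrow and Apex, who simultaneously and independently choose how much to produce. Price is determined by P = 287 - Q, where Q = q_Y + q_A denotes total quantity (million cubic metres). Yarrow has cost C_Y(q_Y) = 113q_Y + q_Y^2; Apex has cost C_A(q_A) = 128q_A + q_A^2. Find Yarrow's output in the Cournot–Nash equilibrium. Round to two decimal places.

35.80

Yarrow's profit: π_Y = (287 - Q)q_Y - (113q_Y + q_Y²). Setting ∂π_Y/∂q_Y = 0: 174 - 4q_Y - (q_A) = 0.
Apex's first-order condition: 159 - 4q_A - (q_Y) = 0.
Rearranging gives the reaction functions q_Y = (174 - q_A)/4 and q_A = (159 - q_Y)/4.
Substituting one into the other gives q_Y = 179/5 and q_A = 154/5.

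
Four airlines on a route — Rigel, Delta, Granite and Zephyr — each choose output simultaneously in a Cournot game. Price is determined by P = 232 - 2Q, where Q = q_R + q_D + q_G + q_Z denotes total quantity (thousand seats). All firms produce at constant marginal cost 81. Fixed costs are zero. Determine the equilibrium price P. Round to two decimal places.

111.20

A representative firm's profit is π_i = q_i(232 - 2Q) - 81q_i.
First-order condition (treating rivals' output as given): 151 - 4q_i - 2·Σ_{j≠i} q_j = 0.
By symmetry each firm produces the same amount; substituting Σ_{j≠i} q_j = 3q_i yields q_i = 151/10.
Total output Q = 302/5, so price P = 232 - 2·(302/5) = 556/5.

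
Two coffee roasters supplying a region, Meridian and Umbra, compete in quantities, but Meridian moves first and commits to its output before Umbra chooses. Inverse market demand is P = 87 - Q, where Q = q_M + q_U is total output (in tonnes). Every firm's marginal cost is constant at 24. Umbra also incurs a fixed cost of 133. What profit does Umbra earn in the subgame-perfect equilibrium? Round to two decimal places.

Solve by backward induction. Given q_M, the follower Umbra maximises π_U = (87 - q_M - q_U)q_U - 24q_U.
Setting the follower's marginal profit to zero, 63 - q_M - 2q_U = 0, i.e. q_U = (63 - q_M)/2.
The leader anticipates this reaction. Substituting into P = 87 - Q gives P = 111/2 - (1/2)q_M, so π_M = (111/2 - (1/2)q_M)q_M - 24q_M.
Maximising: ∂π_M/∂q_M = 63/2 - q_M = 0, giving q_M = 63/2.
Then q_U = (63 - 63/2)/2 = 63/4.
Price P = 87 - 189/4 = 159/4.
Umbra's profit: (159/4 - 24)·(63/4) - 133 = 1841/16.

115.06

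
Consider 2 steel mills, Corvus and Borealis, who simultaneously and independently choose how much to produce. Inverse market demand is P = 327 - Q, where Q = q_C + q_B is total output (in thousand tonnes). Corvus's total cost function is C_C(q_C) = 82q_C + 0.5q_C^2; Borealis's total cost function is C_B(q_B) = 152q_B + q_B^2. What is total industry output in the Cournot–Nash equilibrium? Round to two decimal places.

98.64

Corvus's profit: π_C = (327 - Q)q_C - (82q_C + (1/2)q_C²). Setting ∂π_C/∂q_C = 0: 245 - 3q_C - (q_B) = 0.
Borealis's profit: π_B = (327 - Q)q_B - (152q_B + q_B²). Setting ∂π_B/∂q_B = 0: 175 - 4q_B - (q_C) = 0.
Rearranging gives the reaction functions q_C = (245 - q_B)/3 and q_B = (175 - q_C)/4.
Substituting one into the other gives q_C = 805/11 and q_B = 280/11.
Total output Q = 805/11 + 280/11 = 1085/11.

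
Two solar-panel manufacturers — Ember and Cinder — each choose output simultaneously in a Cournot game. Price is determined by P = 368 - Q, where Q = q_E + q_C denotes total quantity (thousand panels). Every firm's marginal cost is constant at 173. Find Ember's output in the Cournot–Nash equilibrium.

Each firm earns π_i = (368 - Q)q_i - 173q_i.
Setting ∂π_i/∂q_i = 0 with rivals' quantities fixed: 195 - 2q_i - q_j = 0.
By symmetry each firm produces the same amount; substituting q_j = q_i yields q_i = 195/3 = 65.

65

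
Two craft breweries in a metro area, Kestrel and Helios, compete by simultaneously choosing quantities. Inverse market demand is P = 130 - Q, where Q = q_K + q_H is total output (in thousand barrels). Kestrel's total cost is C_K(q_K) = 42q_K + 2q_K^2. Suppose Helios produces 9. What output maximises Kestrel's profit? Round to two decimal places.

With the rival's output fixed at 9, Kestrel's profit is π_K = (130 - 9 - q_K)q_K - (42q_K + 2q_K²) = (121 - q_K)q_K - (42q_K + 2q_K²).
∂π_K/∂q_K = 79 - 6q_K = 0, so q_K = 79/6.

13.17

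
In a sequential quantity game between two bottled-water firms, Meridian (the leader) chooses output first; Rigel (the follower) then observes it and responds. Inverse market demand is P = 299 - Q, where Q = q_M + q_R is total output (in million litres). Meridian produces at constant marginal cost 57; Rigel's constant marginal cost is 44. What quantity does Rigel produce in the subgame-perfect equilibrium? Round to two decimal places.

70.25

The follower Rigel best-responds to any q_M: π_R = (299 - Q)q_R - 44q_R.
Follower FOC: 255 - q_M - 2q_R = 0, so q_R(q_M) = (255 - q_M)/2.
Meridian substitutes q_R(q_M) into its own profit: π_M = q_M(299 - q_M - (255 - q_M)/2) - 57q_M = (343/2 - (1/2)q_M)q_M - 57q_M.
Maximising: ∂π_M/∂q_M = 229/2 - q_M = 0, giving q_M = 229/2.
Then q_R = (255 - 229/2)/2 = 281/4.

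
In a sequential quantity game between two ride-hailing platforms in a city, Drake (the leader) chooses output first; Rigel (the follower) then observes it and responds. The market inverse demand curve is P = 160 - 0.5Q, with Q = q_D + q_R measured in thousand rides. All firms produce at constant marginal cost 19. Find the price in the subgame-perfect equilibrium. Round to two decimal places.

Solve by backward induction. Given q_D, the follower Rigel maximises π_R = (160 - (1/2)q_D - (1/2)q_R)q_R - 19q_R.
Setting the follower's marginal profit to zero, 141 - (1/2)q_D - q_R = 0, i.e. q_R = (141 - (1/2)q_D).
The leader anticipates this reaction. Substituting into P = 160 - 0.5Q gives P = 179/2 - (1/4)q_D, so π_D = (179/2 - (1/4)q_D)q_D - 19q_D.
Leader FOC: 141/2 - (1/2)q_D = 0, so q_D = 141.
Then q_R = (141 - (1/2)·141) = 141/2.
Total output Q = 423/2, so price P = 160 - (1/2)·(423/2) = 217/4.

54.25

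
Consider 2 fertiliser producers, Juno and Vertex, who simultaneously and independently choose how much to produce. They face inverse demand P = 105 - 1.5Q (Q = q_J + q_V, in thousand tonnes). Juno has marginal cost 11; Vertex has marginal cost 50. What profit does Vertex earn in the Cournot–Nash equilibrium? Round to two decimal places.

Juno's profit: π_J = (105 - 1.5Q)q_J - (11q_J). Setting ∂π_J/∂q_J = 0: 94 - 3q_J - (3/2)(q_V) = 0.
Vertex's profit: π_V = (105 - 1.5Q)q_V - (50q_V). Setting ∂π_V/∂q_V = 0: 55 - 3q_V - (3/2)(q_J) = 0.
Best responses: q_J = (94 - (3/2)q_V)/3, q_V = (55 - (3/2)q_J)/3.
Solving the pair: q_J = 266/9, q_V = 32/9.
Price P = 105 - (3/2)·(298/9) = 166/3.
Vertex's profit: (166/3 - 50)·(32/9) = 512/27.

18.96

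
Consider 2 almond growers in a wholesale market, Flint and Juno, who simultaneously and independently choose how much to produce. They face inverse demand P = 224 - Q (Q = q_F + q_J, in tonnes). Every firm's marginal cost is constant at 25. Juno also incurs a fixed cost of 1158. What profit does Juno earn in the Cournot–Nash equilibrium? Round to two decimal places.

3242.11

Each firm earns π_i = (224 - Q)q_i - 25q_i.
Setting ∂π_i/∂q_i = 0 with rivals' quantities fixed: 199 - 2q_i - q_j = 0.
With identical firms every q_j equals q_i, so q_j = q_i and 199 = 3q_i, giving q_i = 199/3.
Price P = 224 - 398/3 = 274/3.
Juno's profit: (274/3 - 25)·(199/3) - 1158 = 3242.1111.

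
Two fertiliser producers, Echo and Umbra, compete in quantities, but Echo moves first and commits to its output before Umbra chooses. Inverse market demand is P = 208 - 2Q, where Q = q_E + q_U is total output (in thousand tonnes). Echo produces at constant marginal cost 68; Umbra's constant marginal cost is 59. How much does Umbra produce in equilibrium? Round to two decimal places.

20.88

Solve by backward induction. Given q_E, the follower Umbra maximises π_U = (208 - 2q_E - 2q_U)q_U - 59q_U.
∂π_U/∂q_U = 149 - 2q_E - 4q_U = 0 gives the reaction function q_U = (149 - 2q_E)/4.
Echo substitutes q_U(q_E) into its own profit: π_E = q_E(208 - 2q_E - (149 - 2q_E)/2) - 68q_E = (267/2 - q_E)q_E - 68q_E.
Leader FOC: 131/2 - 2q_E = 0, so q_E = 131/4.
Then q_U = (149 - 2·(131/4))/4 = 167/8.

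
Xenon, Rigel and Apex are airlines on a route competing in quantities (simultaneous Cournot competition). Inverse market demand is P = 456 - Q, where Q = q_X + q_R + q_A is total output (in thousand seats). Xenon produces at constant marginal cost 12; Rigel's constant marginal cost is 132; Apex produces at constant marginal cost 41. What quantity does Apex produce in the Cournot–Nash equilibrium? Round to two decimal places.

Xenon's profit: π_X = (456 - Q)q_X - (12q_X). Setting ∂π_X/∂q_X = 0: 444 - 2q_X - (q_R + q_A) = 0.
Rigel's profit: π_R = (456 - Q)q_R - (132q_R). Setting ∂π_R/∂q_R = 0: 324 - 2q_R - (q_X + q_A) = 0.
Apex's first-order condition: 415 - 2q_A - (q_X + q_R) = 0.
Adding the 3 conditions: 1183 − 2Q − 2Q = 0, i.e. Q = 1183/4.
Back-substituting: q_X = (444 − 1183/4) = 593/4, q_R = (324 − 1183/4) = 113/4, q_A = (415 − 1183/4) = 477/4.

119.25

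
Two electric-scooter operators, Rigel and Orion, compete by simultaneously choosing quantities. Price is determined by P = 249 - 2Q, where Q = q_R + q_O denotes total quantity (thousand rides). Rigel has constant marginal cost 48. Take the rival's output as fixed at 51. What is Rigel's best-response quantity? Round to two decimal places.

24.75

With the rival's output fixed at 51, Rigel's profit is π_R = (249 - 2·51 - 2q_R)q_R - (48q_R) = (147 - 2q_R)q_R - (48q_R).
∂π_R/∂q_R = 99 - 4q_R = 0, so q_R = 99/4.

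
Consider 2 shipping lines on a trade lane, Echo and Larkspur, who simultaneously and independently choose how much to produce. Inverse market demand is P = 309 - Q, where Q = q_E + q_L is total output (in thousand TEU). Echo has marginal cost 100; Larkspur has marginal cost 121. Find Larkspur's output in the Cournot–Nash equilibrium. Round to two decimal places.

Echo's profit: π_E = (309 - Q)q_E - (100q_E). Setting ∂π_E/∂q_E = 0: 209 - 2q_E - (q_L) = 0.
Larkspur's profit: π_L = (309 - Q)q_L - (121q_L). Setting ∂π_L/∂q_L = 0: 188 - 2q_L - (q_E) = 0.
Best responses: q_E = (209 - q_L)/2, q_L = (188 - q_E)/2.
Substituting one into the other gives q_E = 230/3 and q_L = 167/3.

55.67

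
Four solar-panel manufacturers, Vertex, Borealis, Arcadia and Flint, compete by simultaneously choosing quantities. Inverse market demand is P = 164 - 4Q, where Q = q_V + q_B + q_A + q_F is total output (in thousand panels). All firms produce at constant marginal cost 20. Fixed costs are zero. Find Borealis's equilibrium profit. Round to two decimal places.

207.36

Each firm earns π_i = (164 - 4Q)q_i - 20q_i.
Setting ∂π_i/∂q_i = 0 with rivals' quantities fixed: 144 - 8q_i - 4·Σ_{j≠i} q_j = 0.
By symmetry each firm produces the same amount; substituting Σ_{j≠i} q_j = 3q_i yields q_i = 144/20 = 36/5.
Price P = 164 - 4·(144/5) = 244/5.
Borealis's profit: (244/5 - 20)·(36/5) = 207.3600.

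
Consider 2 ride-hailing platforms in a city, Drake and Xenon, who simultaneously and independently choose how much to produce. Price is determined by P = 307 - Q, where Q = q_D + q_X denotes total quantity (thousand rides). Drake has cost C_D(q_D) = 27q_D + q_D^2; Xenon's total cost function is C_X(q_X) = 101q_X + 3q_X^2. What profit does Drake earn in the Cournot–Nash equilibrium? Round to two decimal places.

8610.11

Drake's profit: π_D = (307 - Q)q_D - (27q_D + q_D²). Setting ∂π_D/∂q_D = 0: 280 - 4q_D - (q_X) = 0.
Xenon's profit: π_X = (307 - Q)q_X - (101q_X + 3q_X²). Setting ∂π_X/∂q_X = 0: 206 - 8q_X - (q_D) = 0.
So q_D = (280 - q_X)/4 and q_X = (206 - q_D)/8.
Substituting one into the other gives q_D = 65.6129 and q_X = 544/31.
Price P = 307 - 83.1613 = 223.8387.
Drake's profit: 223.8387·65.6129 - 27·65.6129 - 65.6129² = 8610.1061.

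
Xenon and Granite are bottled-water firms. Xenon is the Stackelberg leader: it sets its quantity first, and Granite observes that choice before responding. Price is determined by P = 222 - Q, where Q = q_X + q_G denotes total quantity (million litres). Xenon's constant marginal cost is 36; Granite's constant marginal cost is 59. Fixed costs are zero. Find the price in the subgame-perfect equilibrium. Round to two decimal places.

The follower Granite best-responds to any q_X: π_G = (222 - Q)q_G - 59q_G.
∂π_G/∂q_G = 163 - q_X - 2q_G = 0 gives the reaction function q_G = (163 - q_X)/2.
Xenon substitutes q_G(q_X) into its own profit: π_X = q_X(222 - q_X - (163 - q_X)/2) - 36q_X = (281/2 - (1/2)q_X)q_X - 36q_X.
Maximising: ∂π_X/∂q_X = 209/2 - q_X = 0, giving q_X = 209/2.
Then q_G = (163 - 209/2)/2 = 117/4.
Total output Q = 535/4, so price P = 222 - 535/4 = 353/4.

88.25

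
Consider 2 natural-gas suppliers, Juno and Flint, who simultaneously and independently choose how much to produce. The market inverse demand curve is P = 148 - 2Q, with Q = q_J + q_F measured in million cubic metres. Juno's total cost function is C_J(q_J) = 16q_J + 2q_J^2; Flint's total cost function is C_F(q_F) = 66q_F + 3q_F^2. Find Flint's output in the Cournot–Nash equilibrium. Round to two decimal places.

Juno's profit: π_J = (148 - 2Q)q_J - (16q_J + 2q_J²). Setting ∂π_J/∂q_J = 0: 132 - 8q_J - 2(q_F) = 0.
Flint's profit: π_F = (148 - 2Q)q_F - (66q_F + 3q_F²). Setting ∂π_F/∂q_F = 0: 82 - 10q_F - 2(q_J) = 0.
Rearranging gives the reaction functions q_J = (132 - 2q_F)/8 and q_F = (82 - 2q_J)/10.
Solving the pair: q_J = 289/19, q_F = 98/19.

5.16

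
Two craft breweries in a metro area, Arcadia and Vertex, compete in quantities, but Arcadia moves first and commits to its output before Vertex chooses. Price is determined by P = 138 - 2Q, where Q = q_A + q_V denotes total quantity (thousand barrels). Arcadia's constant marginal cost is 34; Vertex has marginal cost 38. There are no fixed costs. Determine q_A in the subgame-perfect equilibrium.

27

Solve by backward induction. Given q_A, the follower Vertex maximises π_V = (138 - 2q_A - 2q_V)q_V - 38q_V.
Follower FOC: 100 - 2q_A - 4q_V = 0, so q_V(q_A) = (100 - 2q_A)/4.
The leader anticipates this reaction. Substituting into P = 138 - 2Q gives P = 88 - q_A, so π_A = (88 - q_A)q_A - 34q_A.
Maximising: ∂π_A/∂q_A = 54 - 2q_A = 0, giving q_A = 27.
Then q_V = (100 - 2·27)/4 = 23/2.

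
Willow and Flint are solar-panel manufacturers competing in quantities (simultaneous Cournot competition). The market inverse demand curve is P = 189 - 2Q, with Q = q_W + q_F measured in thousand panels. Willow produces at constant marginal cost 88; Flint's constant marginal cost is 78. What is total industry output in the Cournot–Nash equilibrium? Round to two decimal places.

Willow's profit: π_W = (189 - 2Q)q_W - (88q_W). Setting ∂π_W/∂q_W = 0: 101 - 4q_W - 2(q_F) = 0.
Flint's profit: π_F = (189 - 2Q)q_F - (78q_F). Setting ∂π_F/∂q_F = 0: 111 - 4q_F - 2(q_W) = 0.
Best responses: q_W = (101 - 2q_F)/4, q_F = (111 - 2q_W)/4.
Solving the pair: q_W = 91/6, q_F = 121/6.
Total output Q = 91/6 + 121/6 = 106/3.

35.33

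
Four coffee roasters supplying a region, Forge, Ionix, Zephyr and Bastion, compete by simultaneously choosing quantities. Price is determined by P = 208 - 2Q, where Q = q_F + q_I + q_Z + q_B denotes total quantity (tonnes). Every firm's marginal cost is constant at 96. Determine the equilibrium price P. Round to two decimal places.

118.40

A representative firm's profit is π_i = q_i(208 - 2Q) - 96q_i.
Setting ∂π_i/∂q_i = 0 with rivals' quantities fixed: 112 - 4q_i - 2·Σ_{j≠i} q_j = 0.
With identical firms every q_j equals q_i, so Σ_{j≠i} q_j = 3q_i and 112 = 10q_i, giving q_i = 56/5.
Total output Q = 224/5, so price P = 208 - 2·(224/5) = 592/5.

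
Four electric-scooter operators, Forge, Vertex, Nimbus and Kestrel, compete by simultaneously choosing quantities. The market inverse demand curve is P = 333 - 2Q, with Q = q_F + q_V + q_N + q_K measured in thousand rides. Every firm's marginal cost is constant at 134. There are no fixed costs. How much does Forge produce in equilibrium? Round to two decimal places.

19.90

A representative firm's profit is π_i = q_i(333 - 2Q) - 134q_i.
Setting ∂π_i/∂q_i = 0 with rivals' quantities fixed: 199 - 4q_i - 2·Σ_{j≠i} q_j = 0.
With identical firms every q_j equals q_i, so Σ_{j≠i} q_j = 3q_i and 199 = 10q_i, giving q_i = 199/10.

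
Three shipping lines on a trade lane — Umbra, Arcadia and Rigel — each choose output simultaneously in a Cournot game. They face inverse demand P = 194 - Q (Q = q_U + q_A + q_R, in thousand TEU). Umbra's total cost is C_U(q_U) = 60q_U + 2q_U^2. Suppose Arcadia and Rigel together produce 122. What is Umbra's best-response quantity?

2

With rivals' combined output fixed at 122, Umbra's profit is π_U = (194 - 122 - q_U)q_U - (60q_U + 2q_U²) = (72 - q_U)q_U - (60q_U + 2q_U²).
∂π_U/∂q_U = 12 - 6q_U = 0, so q_U = 2.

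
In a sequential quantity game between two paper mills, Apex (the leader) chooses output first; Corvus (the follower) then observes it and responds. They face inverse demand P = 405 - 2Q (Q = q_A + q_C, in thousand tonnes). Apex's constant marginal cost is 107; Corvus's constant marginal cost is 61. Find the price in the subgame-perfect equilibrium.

The follower Corvus best-responds to any q_A: π_C = (405 - 2Q)q_C - 61q_C.
Setting the follower's marginal profit to zero, 344 - 2q_A - 4q_C = 0, i.e. q_C = (344 - 2q_A)/4.
The leader anticipates this reaction. Substituting into P = 405 - 2Q gives P = 233 - q_A, so π_A = (233 - q_A)q_A - 107q_A.
Maximising: ∂π_A/∂q_A = 126 - 2q_A = 0, giving q_A = 63.
Then q_C = (344 - 2·63)/4 = 109/2.
Total output Q = 235/2, so price P = 405 - 2·(235/2) = 170.

170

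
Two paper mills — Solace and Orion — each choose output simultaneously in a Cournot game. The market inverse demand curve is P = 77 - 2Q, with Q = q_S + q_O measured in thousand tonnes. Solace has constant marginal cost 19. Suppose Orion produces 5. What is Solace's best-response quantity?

12

With the rival's output fixed at 5, Solace's profit is π_S = (77 - 2·5 - 2q_S)q_S - (19q_S) = (67 - 2q_S)q_S - (19q_S).
∂π_S/∂q_S = 48 - 4q_S = 0, so q_S = 12.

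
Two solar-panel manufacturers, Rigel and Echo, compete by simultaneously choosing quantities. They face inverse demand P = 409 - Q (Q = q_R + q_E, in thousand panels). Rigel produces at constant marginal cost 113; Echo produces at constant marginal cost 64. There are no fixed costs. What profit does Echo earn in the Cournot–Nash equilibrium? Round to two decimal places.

Rigel's profit: π_R = (409 - Q)q_R - (113q_R). Setting ∂π_R/∂q_R = 0: 296 - 2q_R - (q_E) = 0.
Echo's profit: π_E = (409 - Q)q_E - (64q_E). Setting ∂π_E/∂q_E = 0: 345 - 2q_E - (q_R) = 0.
So q_R = (296 - q_E)/2 and q_E = (345 - q_R)/2.
Solving the pair: q_R = 247/3, q_E = 394/3.
Price P = 409 - 641/3 = 586/3.
Echo's profit: (586/3 - 64)·(394/3) = 17248.4444.

17248.44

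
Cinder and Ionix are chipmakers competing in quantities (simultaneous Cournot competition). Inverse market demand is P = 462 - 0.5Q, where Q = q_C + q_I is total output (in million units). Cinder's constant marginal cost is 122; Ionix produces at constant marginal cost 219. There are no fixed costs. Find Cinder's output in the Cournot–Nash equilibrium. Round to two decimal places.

291.33

Cinder's profit: π_C = (462 - 0.5Q)q_C - (122q_C). Setting ∂π_C/∂q_C = 0: 340 - q_C - (1/2)(q_I) = 0.
Ionix's first-order condition: 243 - q_I - (1/2)(q_C) = 0.
So q_C = (340 - (1/2)q_I) and q_I = (243 - (1/2)q_C).
Solving the pair: q_C = 874/3, q_I = 292/3.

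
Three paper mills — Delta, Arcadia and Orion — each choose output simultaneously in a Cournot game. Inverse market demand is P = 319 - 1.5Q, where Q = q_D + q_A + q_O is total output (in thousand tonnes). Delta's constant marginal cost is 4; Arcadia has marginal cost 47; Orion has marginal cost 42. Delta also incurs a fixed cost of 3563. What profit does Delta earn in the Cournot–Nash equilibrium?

Delta's profit: π_D = (319 - 1.5Q)q_D - (4q_D). Setting ∂π_D/∂q_D = 0: 315 - 3q_D - (3/2)(q_A + q_O) = 0.
Arcadia's first-order condition: 272 - 3q_A - (3/2)(q_D + q_O) = 0.
Orion's profit: π_O = (319 - 1.5Q)q_O - (42q_O). Setting ∂π_O/∂q_O = 0: 277 - 3q_O - (3/2)(q_D + q_A) = 0.
Adding the 3 first-order conditions: 864 − 6Q = 0, so Q = 144.
Back-substituting: q_D = (315 − 216)/(3/2) = 66, q_A = (272 − 216)/(3/2) = 112/3, q_O = (277 − 216)/(3/2) = 122/3.
Price P = 319 - (3/2)·144 = 103.
Delta's profit: (103 - 4)·66 - 3563 = 2971.

2971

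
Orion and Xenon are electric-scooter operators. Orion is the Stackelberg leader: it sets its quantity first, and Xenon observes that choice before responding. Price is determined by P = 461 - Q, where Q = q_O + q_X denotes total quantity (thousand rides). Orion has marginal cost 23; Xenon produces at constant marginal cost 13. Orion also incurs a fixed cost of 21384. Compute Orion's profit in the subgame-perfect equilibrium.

1514

Solve by backward induction. Given q_O, the follower Xenon maximises π_X = (461 - q_O - q_X)q_X - 13q_X.
∂π_X/∂q_X = 448 - q_O - 2q_X = 0 gives the reaction function q_X = (448 - q_O)/2.
The leader anticipates this reaction. Substituting into P = 461 - Q gives P = 237 - (1/2)q_O, so π_O = (237 - (1/2)q_O)q_O - 23q_O.
The leader's first-order condition 214 - q_O = 0 yields q_O = 214.
Then q_X = (448 - 214)/2 = 117.
Price P = 461 - 331 = 130.
Orion's profit: (130 - 23)·214 - 21384 = 1514.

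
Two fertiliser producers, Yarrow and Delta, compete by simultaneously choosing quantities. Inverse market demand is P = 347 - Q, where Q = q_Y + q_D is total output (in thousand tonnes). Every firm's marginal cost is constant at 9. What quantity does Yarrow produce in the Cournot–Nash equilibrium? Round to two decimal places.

Each firm earns π_i = (347 - Q)q_i - 9q_i.
First-order condition (treating rivals' output as given): 338 - 2q_i - q_j = 0.
By symmetry each firm produces the same amount; substituting q_j = q_i yields q_i = 338/3.

112.67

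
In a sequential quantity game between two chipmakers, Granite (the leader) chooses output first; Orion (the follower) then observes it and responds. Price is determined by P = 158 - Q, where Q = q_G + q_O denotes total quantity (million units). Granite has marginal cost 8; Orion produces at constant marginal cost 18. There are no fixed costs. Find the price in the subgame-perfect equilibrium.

The follower Orion best-responds to any q_G: π_O = (158 - Q)q_O - 18q_O.
∂π_O/∂q_O = 140 - q_G - 2q_O = 0 gives the reaction function q_O = (140 - q_G)/2.
The leader anticipates this reaction. Substituting into P = 158 - Q gives P = 88 - (1/2)q_G, so π_G = (88 - (1/2)q_G)q_G - 8q_G.
The leader's first-order condition 80 - q_G = 0 yields q_G = 80.
Then q_O = (140 - 80)/2 = 30.
Total output Q = 110, so price P = 158 - 110 = 48.

48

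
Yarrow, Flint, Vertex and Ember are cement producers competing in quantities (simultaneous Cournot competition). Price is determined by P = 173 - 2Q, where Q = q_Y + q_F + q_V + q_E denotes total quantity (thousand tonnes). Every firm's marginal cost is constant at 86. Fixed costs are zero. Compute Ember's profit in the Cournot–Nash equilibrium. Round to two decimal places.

Each firm earns π_i = (173 - 2Q)q_i - 86q_i.
Setting ∂π_i/∂q_i = 0 with rivals' quantities fixed: 87 - 4q_i - 2·Σ_{j≠i} q_j = 0.
With identical firms every q_j equals q_i, so Σ_{j≠i} q_j = 3q_i and 87 = 10q_i, giving q_i = 87/10.
Price P = 173 - 2·(174/5) = 517/5.
Ember's profit: (517/5 - 86)·(87/10) = 151.3800.

151.38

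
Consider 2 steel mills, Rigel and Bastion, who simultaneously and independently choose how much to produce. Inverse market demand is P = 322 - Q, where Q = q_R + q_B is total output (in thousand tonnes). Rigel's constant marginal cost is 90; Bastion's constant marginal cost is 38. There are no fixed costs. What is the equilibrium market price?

Rigel's profit: π_R = (322 - Q)q_R - (90q_R). Setting ∂π_R/∂q_R = 0: 232 - 2q_R - (q_B) = 0.
Bastion's first-order condition: 284 - 2q_B - (q_R) = 0.
Rearranging gives the reaction functions q_R = (232 - q_B)/2 and q_B = (284 - q_R)/2.
Substituting one into the other gives q_R = 60 and q_B = 112.
Total output Q = 172, so price P = 322 - 172 = 150.

150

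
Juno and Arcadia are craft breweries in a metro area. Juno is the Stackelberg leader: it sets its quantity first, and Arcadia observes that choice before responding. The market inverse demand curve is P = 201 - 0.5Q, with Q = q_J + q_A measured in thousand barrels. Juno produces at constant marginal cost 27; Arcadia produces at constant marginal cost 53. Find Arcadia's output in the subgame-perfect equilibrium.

The follower Arcadia best-responds to any q_J: π_A = (201 - 0.5Q)q_A - 53q_A.
Setting the follower's marginal profit to zero, 148 - (1/2)q_J - q_A = 0, i.e. q_A = (148 - (1/2)q_J).
Juno substitutes q_A(q_J) into its own profit: π_J = q_J(201 - (1/2)q_J - (148 - (1/2)q_J)/2) - 27q_J = (127 - (1/4)q_J)q_J - 27q_J.
The leader's first-order condition 100 - (1/2)q_J = 0 yields q_J = 200.
Then q_A = (148 - (1/2)·200) = 48.

48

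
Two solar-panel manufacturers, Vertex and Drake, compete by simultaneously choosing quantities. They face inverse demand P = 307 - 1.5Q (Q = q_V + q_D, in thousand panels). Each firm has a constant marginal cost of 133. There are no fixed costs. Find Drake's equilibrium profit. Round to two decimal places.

2242.67

Each firm earns π_i = (307 - 1.5Q)q_i - 133q_i.
First-order condition (treating rivals' output as given): 174 - 3q_i - (3/2)q_j = 0.
With identical firms every q_j equals q_i, so q_j = q_i and 174 = (9/2)q_i, giving q_i = 116/3.
Price P = 307 - (3/2)·(232/3) = 191.
Drake's profit: (191 - 133)·(116/3) = 2242.6667.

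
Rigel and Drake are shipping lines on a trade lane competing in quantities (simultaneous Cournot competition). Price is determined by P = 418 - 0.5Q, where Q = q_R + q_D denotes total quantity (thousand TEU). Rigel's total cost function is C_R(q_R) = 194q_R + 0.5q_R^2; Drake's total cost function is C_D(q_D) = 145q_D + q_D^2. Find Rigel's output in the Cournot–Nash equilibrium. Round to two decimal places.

Rigel's profit: π_R = (418 - 0.5Q)q_R - (194q_R + (1/2)q_R²). Setting ∂π_R/∂q_R = 0: 224 - 2q_R - (1/2)(q_D) = 0.
Drake's profit: π_D = (418 - 0.5Q)q_D - (145q_D + q_D²). Setting ∂π_D/∂q_D = 0: 273 - 3q_D - (1/2)(q_R) = 0.
Rearranging gives the reaction functions q_R = (224 - (1/2)q_D)/2 and q_D = (273 - (1/2)q_R)/3.
Substituting one into the other gives q_R = 93.1304 and q_D = 1736/23.

93.13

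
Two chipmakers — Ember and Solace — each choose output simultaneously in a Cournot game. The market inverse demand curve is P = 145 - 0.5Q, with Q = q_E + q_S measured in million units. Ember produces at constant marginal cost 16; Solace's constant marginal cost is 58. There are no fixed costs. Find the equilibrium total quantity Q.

144

Ember's profit: π_E = (145 - 0.5Q)q_E - (16q_E). Setting ∂π_E/∂q_E = 0: 129 - q_E - (1/2)(q_S) = 0.
Solace's first-order condition: 87 - q_S - (1/2)(q_E) = 0.
So q_E = (129 - (1/2)q_S) and q_S = (87 - (1/2)q_E).
Substituting one into the other gives q_E = 114 and q_S = 30.
Total output Q = 114 + 30 = 144.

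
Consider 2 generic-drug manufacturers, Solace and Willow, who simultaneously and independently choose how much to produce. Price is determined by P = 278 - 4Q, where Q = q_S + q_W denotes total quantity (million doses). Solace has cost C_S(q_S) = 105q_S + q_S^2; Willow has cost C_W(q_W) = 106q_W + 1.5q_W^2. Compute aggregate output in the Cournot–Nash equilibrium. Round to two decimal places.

23.86

Solace's profit: π_S = (278 - 4Q)q_S - (105q_S + q_S²). Setting ∂π_S/∂q_S = 0: 173 - 10q_S - 4(q_W) = 0.
Willow's profit: π_W = (278 - 4Q)q_W - (106q_W + (3/2)q_W²). Setting ∂π_W/∂q_W = 0: 172 - 11q_W - 4(q_S) = 0.
Rearranging gives the reaction functions q_S = (173 - 4q_W)/10 and q_W = (172 - 4q_S)/11.
Solving the pair: q_S = 1215/94, q_W = 514/47.
Total output Q = 1215/94 + 514/47 = 23.8617.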